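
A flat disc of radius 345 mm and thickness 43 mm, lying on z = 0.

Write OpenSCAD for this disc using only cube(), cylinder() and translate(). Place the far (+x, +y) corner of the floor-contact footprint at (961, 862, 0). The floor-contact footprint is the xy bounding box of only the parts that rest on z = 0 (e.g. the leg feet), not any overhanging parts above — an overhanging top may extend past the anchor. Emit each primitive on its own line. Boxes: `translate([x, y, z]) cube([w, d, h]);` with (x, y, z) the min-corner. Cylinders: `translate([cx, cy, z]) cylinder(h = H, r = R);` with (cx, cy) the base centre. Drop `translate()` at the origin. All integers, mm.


translate([616, 517, 0]) cylinder(h = 43, r = 345);


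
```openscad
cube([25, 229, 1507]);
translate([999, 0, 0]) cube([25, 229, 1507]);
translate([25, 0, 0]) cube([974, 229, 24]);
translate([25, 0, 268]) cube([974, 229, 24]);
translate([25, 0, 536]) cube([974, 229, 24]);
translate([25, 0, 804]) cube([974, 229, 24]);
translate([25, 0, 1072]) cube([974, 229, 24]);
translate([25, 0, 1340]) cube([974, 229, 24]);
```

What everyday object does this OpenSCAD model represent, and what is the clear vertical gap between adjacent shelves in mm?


A bookshelf. The clear shelf gap is 244 mm.

Two tall side panels with 6 horizontal boards between them — a bookshelf. The first two shelf undersides are at z = 0 and z = 268; with shelf thickness 24, the clear gap is 268 − 0 − 24 = 244 mm.


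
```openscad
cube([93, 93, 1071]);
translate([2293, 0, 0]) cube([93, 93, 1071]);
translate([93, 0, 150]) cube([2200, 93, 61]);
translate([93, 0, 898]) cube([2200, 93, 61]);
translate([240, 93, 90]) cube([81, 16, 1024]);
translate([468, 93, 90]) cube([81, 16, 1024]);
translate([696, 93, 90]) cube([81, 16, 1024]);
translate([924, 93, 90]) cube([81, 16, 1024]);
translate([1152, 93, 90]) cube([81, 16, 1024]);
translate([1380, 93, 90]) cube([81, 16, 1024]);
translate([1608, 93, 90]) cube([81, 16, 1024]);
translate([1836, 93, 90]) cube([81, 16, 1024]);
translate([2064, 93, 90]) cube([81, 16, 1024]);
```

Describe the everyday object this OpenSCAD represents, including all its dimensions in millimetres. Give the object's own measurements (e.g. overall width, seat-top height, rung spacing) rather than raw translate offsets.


A fence section. Two 93×93 mm posts, 1071 mm tall, stand on the floor with a clear span of 2200 mm between their inner faces. Two horizontal rails of 93×61 mm section span the gap between the posts with their undersides at z = 150 mm and z = 898 mm, flush with the posts' −y face. 9 pickets, each 81 mm wide, 16 mm thick and 1024 mm tall, are fixed to the +y face of the rails with their bottoms at z = 90 mm, spaced across the span with a 147 mm gap after the −x post and between neighbouring pickets, with 148 mm left before the +x post.


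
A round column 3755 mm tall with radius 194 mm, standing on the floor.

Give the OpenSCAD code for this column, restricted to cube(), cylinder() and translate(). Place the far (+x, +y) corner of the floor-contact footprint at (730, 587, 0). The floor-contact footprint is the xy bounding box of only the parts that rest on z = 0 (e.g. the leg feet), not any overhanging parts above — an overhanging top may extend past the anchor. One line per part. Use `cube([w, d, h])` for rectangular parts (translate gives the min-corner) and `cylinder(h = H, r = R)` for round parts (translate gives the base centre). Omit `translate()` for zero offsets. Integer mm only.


translate([536, 393, 0]) cylinder(h = 3755, r = 194);


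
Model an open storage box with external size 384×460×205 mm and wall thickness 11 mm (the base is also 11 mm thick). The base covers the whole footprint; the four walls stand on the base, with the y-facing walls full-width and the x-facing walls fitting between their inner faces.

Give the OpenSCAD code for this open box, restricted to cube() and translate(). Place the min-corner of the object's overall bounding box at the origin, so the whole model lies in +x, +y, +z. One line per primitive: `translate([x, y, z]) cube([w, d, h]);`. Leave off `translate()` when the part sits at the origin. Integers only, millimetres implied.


cube([384, 460, 11]);
translate([0, 0, 11]) cube([384, 11, 194]);
translate([0, 449, 11]) cube([384, 11, 194]);
translate([0, 11, 11]) cube([11, 438, 194]);
translate([373, 11, 11]) cube([11, 438, 194]);


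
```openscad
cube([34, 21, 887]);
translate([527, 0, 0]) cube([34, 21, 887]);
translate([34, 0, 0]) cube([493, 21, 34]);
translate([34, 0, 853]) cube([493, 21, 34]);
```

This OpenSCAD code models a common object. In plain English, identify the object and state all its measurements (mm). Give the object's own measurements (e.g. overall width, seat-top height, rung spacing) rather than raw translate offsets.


A rectangular picture frame lying in the x–z plane (depth along y). The opening is 493 mm wide (x) by 819 mm tall (z), surrounded by a border 34 mm wide on all four sides. The frame is 21 mm deep and is made of two full-height vertical stiles with two horizontal rails fitted between them.


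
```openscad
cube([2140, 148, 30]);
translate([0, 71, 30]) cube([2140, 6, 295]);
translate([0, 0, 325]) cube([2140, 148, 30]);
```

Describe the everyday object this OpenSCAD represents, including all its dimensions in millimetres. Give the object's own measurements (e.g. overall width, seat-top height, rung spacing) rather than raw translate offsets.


An I-beam lying along x, 2140 mm long. Overall section height 355 mm. Two flanges 148 mm wide (y) and 30 mm thick, one on the floor and one at the top; a web 6 mm thick runs between them, centred on the flange width.


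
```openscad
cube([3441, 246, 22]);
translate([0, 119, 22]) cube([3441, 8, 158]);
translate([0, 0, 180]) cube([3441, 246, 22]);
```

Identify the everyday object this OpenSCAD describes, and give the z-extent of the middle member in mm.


An I-beam. The web height is 158 mm.

Two wide flanges with a thin centred web — an I-beam. Overall 202 mm minus two 22 mm flanges gives a web of 202 − 2·22 = 158 mm.


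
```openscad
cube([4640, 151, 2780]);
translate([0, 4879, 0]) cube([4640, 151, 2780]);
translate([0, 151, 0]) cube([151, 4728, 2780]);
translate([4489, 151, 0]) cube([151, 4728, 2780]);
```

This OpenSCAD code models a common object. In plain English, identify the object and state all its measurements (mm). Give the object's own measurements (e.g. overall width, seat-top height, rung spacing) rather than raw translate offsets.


The wall frame of a small rectangular building: four walls, each 2780 mm tall and 151 mm thick, enclosing a footprint 4640 mm (x) by 5030 mm (y) outside-to-outside, with no floor or roof. The front and back walls (the −y and +y sides) span the full width; the two side walls fit between them.


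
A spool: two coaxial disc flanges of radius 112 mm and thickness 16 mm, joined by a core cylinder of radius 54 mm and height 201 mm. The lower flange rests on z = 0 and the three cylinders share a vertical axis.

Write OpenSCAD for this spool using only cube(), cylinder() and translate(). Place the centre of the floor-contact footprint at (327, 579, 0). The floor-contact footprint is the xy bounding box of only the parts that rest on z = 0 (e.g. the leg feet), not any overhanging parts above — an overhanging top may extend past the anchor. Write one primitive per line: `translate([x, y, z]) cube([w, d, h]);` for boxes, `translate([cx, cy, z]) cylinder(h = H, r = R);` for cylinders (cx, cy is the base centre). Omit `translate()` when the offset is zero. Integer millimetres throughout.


translate([327, 579, 0]) cylinder(h = 16, r = 112);
translate([327, 579, 16]) cylinder(h = 201, r = 54);
translate([327, 579, 217]) cylinder(h = 16, r = 112);


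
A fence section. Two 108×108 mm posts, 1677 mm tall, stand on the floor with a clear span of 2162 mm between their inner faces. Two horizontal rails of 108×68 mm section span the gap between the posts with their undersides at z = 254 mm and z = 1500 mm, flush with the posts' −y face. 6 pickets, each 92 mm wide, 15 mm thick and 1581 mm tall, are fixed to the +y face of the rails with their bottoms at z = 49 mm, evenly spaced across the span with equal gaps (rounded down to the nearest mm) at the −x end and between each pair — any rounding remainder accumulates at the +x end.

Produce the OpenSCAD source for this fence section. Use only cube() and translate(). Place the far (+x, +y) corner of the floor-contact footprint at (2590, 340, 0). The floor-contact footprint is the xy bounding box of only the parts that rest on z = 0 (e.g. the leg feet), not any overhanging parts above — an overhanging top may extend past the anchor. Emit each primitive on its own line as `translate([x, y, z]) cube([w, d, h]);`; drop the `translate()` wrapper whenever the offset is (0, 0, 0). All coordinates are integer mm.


translate([212, 232, 0]) cube([108, 108, 1677]);
translate([2482, 232, 0]) cube([108, 108, 1677]);
translate([320, 232, 254]) cube([2162, 108, 68]);
translate([320, 232, 1500]) cube([2162, 108, 68]);
translate([550, 340, 49]) cube([92, 15, 1581]);
translate([872, 340, 49]) cube([92, 15, 1581]);
translate([1194, 340, 49]) cube([92, 15, 1581]);
translate([1516, 340, 49]) cube([92, 15, 1581]);
translate([1838, 340, 49]) cube([92, 15, 1581]);
translate([2160, 340, 49]) cube([92, 15, 1581]);


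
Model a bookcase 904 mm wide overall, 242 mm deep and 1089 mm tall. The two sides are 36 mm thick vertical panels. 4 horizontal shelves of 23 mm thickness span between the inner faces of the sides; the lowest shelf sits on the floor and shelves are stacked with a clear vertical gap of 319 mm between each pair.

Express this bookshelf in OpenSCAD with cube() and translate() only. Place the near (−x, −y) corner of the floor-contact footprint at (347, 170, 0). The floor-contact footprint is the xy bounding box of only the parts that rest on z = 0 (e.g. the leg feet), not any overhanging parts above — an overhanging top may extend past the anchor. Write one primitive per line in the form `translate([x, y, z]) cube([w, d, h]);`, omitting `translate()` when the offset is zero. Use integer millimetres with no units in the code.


translate([347, 170, 0]) cube([36, 242, 1089]);
translate([1215, 170, 0]) cube([36, 242, 1089]);
translate([383, 170, 0]) cube([832, 242, 23]);
translate([383, 170, 342]) cube([832, 242, 23]);
translate([383, 170, 684]) cube([832, 242, 23]);
translate([383, 170, 1026]) cube([832, 242, 23]);


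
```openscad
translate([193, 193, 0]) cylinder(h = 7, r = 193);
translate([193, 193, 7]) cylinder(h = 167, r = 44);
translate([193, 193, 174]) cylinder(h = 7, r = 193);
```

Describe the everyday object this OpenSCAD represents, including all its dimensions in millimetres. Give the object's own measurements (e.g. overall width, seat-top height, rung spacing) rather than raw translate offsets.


A spool: two coaxial disc flanges of radius 193 mm and thickness 7 mm, joined by a core cylinder of radius 44 mm and height 167 mm. The lower flange rests on z = 0 and the three cylinders share a vertical axis.


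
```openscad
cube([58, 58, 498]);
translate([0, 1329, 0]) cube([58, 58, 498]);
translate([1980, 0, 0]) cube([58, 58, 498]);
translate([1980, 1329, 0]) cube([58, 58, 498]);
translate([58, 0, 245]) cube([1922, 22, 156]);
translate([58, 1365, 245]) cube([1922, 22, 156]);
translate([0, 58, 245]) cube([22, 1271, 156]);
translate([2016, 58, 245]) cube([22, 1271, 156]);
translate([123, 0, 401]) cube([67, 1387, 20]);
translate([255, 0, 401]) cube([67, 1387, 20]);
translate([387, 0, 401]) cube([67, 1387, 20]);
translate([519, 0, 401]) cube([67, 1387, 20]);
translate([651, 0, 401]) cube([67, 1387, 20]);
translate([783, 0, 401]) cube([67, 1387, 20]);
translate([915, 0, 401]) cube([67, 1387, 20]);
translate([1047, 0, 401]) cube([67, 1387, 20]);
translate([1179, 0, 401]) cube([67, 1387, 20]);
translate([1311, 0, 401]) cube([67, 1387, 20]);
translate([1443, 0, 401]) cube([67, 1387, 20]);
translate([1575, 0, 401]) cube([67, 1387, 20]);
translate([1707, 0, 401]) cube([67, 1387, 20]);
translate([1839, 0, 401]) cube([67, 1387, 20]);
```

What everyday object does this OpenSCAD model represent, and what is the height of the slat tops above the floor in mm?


A bed frame. The slat-top height is 421 mm.

Four posts, four rails, and a row of slats — a bed frame. Slats sit on the rails at z = 245 + 156 = 401; with slat thickness 20, the top is 421 mm.


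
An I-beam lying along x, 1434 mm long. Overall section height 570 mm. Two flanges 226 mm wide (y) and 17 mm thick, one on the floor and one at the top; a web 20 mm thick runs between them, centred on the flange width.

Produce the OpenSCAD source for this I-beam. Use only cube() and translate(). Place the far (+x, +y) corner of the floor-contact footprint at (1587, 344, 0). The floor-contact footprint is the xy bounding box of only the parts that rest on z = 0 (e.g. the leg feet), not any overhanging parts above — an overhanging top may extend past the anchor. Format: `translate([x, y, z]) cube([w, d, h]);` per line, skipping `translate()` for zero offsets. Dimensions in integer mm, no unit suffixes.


translate([153, 118, 0]) cube([1434, 226, 17]);
translate([153, 221, 17]) cube([1434, 20, 536]);
translate([153, 118, 553]) cube([1434, 226, 17]);


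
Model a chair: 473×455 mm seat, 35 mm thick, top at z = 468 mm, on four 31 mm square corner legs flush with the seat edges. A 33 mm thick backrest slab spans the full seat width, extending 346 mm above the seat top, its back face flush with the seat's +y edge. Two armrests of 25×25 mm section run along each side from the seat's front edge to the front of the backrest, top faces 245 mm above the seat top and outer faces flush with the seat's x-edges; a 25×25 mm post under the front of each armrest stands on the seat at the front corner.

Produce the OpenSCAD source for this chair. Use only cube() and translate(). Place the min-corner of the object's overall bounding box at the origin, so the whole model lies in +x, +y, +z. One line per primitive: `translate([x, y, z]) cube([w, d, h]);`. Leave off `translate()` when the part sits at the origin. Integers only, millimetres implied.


// leg_h = 468 - 35 = 433
// arm post h = 245 - 25 = 220
translate([0, 0, 433]) cube([473, 455, 35]);
cube([31, 31, 433]);
translate([442, 0, 0]) cube([31, 31, 433]);
translate([0, 424, 0]) cube([31, 31, 433]);
translate([442, 424, 0]) cube([31, 31, 433]);
translate([0, 422, 468]) cube([473, 33, 346]);
translate([0, 0, 688]) cube([25, 422, 25]);
translate([448, 0, 688]) cube([25, 422, 25]);
translate([0, 0, 468]) cube([25, 25, 220]);
translate([448, 0, 468]) cube([25, 25, 220]);


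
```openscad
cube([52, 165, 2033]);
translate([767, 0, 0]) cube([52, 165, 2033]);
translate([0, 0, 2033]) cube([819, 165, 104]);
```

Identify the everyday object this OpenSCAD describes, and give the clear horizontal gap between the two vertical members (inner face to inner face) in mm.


A door frame. The clear opening width is 715 mm.

Two 2033 mm tall posts with a header on top — a door frame. The left jamb is 52 mm wide at x = 0; the right jamb starts at x = 767. The clear opening is 767 − 52 = 715 mm.


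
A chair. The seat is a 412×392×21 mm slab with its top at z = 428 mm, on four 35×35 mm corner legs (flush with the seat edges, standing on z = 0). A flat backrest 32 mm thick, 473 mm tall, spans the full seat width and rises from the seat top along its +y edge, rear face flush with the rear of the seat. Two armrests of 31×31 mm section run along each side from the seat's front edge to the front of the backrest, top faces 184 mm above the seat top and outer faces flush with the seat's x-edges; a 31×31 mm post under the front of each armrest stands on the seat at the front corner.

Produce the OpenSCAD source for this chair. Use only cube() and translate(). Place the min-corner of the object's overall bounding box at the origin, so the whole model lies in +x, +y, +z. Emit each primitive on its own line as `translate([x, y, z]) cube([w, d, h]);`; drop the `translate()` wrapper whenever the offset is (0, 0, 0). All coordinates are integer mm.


translate([0, 0, 407]) cube([412, 392, 21]);
cube([35, 35, 407]);
translate([377, 0, 0]) cube([35, 35, 407]);
translate([0, 357, 0]) cube([35, 35, 407]);
translate([377, 357, 0]) cube([35, 35, 407]);
translate([0, 360, 428]) cube([412, 32, 473]);
translate([0, 0, 581]) cube([31, 360, 31]);
translate([381, 0, 581]) cube([31, 360, 31]);
translate([0, 0, 428]) cube([31, 31, 153]);
translate([381, 0, 428]) cube([31, 31, 153]);


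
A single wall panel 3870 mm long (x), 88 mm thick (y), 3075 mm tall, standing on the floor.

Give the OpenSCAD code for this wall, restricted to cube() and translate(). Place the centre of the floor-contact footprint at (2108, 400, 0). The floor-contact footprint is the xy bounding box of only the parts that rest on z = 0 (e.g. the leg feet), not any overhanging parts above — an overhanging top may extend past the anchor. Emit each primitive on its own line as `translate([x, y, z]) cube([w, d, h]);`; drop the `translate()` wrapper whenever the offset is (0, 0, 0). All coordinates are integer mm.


translate([173, 356, 0]) cube([3870, 88, 3075]);


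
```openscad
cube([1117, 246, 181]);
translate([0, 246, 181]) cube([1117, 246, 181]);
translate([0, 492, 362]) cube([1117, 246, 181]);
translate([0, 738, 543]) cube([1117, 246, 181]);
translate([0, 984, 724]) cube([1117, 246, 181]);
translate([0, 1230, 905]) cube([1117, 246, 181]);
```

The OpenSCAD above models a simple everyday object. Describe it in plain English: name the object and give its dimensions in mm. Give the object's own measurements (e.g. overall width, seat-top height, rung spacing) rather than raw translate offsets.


A straight staircase of 6 solid steps. Each step is 1117 mm wide (x), 246 mm deep (y, the going) and 181 mm tall (the rise). The first step rests on the floor; each subsequent step sits one going further in +y and one rise higher in +z, directly behind and above the previous step with no overlap.


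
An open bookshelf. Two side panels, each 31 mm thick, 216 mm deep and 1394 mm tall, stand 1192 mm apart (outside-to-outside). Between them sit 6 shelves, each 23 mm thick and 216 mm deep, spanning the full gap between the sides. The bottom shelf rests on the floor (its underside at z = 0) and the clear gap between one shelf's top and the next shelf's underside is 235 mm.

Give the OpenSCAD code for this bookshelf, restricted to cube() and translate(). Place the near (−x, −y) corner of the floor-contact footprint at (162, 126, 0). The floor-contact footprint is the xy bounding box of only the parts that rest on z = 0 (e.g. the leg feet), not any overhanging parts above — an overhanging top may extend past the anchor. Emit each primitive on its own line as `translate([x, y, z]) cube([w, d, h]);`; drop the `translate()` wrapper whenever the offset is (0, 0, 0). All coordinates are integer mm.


translate([162, 126, 0]) cube([31, 216, 1394]);
translate([1323, 126, 0]) cube([31, 216, 1394]);
translate([193, 126, 0]) cube([1130, 216, 23]);
translate([193, 126, 258]) cube([1130, 216, 23]);
translate([193, 126, 516]) cube([1130, 216, 23]);
translate([193, 126, 774]) cube([1130, 216, 23]);
translate([193, 126, 1032]) cube([1130, 216, 23]);
translate([193, 126, 1290]) cube([1130, 216, 23]);


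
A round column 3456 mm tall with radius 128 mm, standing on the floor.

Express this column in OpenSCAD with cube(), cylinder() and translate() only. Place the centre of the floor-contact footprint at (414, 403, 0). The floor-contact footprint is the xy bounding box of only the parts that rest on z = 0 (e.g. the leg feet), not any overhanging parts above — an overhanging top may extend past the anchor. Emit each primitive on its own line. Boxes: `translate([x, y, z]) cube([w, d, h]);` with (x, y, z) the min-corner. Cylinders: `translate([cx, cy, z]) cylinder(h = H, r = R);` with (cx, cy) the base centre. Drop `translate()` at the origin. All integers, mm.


translate([414, 403, 0]) cylinder(h = 3456, r = 128);


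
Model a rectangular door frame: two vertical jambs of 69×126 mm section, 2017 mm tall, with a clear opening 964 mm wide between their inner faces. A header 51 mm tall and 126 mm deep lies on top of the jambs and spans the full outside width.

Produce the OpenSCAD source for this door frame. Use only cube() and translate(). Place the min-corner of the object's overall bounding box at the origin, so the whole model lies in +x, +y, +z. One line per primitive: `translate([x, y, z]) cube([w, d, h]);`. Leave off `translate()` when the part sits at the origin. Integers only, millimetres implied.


cube([69, 126, 2017]);
translate([1033, 0, 0]) cube([69, 126, 2017]);
translate([0, 0, 2017]) cube([1102, 126, 51]);


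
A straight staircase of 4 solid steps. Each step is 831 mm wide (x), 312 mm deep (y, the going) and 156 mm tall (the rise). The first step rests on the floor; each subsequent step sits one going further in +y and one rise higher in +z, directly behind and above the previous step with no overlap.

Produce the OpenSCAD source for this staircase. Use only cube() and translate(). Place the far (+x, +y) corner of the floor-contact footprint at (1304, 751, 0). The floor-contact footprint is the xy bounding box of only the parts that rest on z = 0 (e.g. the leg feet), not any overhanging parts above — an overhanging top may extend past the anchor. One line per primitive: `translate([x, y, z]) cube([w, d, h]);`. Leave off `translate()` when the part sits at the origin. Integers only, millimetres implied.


translate([473, 439, 0]) cube([831, 312, 156]);
translate([473, 751, 156]) cube([831, 312, 156]);
translate([473, 1063, 312]) cube([831, 312, 156]);
translate([473, 1375, 468]) cube([831, 312, 156]);


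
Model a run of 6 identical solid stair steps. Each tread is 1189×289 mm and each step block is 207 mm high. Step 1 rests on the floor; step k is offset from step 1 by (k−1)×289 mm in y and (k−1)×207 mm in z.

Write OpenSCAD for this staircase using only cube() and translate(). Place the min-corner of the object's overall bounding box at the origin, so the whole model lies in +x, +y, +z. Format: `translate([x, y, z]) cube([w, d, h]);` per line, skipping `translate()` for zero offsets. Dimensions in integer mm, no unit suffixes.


cube([1189, 289, 207]);
translate([0, 289, 207]) cube([1189, 289, 207]);
translate([0, 578, 414]) cube([1189, 289, 207]);
translate([0, 867, 621]) cube([1189, 289, 207]);
translate([0, 1156, 828]) cube([1189, 289, 207]);
translate([0, 1445, 1035]) cube([1189, 289, 207]);


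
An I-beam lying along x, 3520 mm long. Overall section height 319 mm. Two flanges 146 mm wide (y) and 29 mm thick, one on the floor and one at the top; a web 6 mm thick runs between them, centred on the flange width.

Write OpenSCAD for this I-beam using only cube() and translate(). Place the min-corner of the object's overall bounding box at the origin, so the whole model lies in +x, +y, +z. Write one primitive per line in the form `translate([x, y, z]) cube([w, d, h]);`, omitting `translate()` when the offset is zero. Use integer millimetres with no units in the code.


cube([3520, 146, 29]);
translate([0, 70, 29]) cube([3520, 6, 261]);
translate([0, 0, 290]) cube([3520, 146, 29]);


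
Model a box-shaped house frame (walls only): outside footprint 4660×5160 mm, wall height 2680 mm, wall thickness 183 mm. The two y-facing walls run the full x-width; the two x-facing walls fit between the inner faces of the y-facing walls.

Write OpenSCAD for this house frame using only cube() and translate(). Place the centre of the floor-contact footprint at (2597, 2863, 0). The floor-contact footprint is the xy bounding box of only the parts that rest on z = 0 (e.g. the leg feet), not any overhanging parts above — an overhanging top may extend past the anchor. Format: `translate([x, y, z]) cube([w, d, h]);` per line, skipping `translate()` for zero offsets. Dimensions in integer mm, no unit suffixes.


translate([267, 283, 0]) cube([4660, 183, 2680]);
translate([267, 5260, 0]) cube([4660, 183, 2680]);
translate([267, 466, 0]) cube([183, 4794, 2680]);
translate([4744, 466, 0]) cube([183, 4794, 2680]);


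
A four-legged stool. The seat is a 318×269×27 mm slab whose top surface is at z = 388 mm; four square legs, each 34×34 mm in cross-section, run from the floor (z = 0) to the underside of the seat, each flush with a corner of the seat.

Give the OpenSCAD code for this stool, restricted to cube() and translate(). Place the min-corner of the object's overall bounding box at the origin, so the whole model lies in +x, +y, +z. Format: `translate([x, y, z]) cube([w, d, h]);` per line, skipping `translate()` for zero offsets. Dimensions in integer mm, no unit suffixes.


translate([0, 0, 361]) cube([318, 269, 27]);
cube([34, 34, 361]);
translate([284, 0, 0]) cube([34, 34, 361]);
translate([0, 235, 0]) cube([34, 34, 361]);
translate([284, 235, 0]) cube([34, 34, 361]);


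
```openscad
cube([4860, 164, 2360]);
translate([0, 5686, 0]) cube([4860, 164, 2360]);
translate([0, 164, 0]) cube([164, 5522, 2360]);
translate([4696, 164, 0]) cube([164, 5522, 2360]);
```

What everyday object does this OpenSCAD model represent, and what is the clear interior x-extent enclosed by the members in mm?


A house (or room) frame. The interior width is 4532 mm.

Four 2360 mm walls enclosing a rectangle with no floor or roof — a room or house frame. Outside width is 4860 mm and wall thickness is 164 mm, so the interior width is 4860 − 2 × 164 = 4532 mm.


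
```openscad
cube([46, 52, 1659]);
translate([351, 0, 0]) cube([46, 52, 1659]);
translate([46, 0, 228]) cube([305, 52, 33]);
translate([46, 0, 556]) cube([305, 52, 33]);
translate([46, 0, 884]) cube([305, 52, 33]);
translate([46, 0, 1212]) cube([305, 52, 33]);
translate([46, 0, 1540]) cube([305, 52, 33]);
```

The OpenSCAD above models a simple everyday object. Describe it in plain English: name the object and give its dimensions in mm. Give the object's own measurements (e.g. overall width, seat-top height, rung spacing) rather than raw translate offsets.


A straight ladder. Two 46×52 mm vertical rails, 1659 mm tall, stand 397 mm apart (outside-to-outside) with their front faces coplanar on the −y side. 5 rungs, each 52 mm deep and 33 mm tall, span between the inner faces of the rails, front faces flush with the rails. The lowest rung's underside is at z = 228 mm and rungs are spaced 328 mm apart (underside to underside).


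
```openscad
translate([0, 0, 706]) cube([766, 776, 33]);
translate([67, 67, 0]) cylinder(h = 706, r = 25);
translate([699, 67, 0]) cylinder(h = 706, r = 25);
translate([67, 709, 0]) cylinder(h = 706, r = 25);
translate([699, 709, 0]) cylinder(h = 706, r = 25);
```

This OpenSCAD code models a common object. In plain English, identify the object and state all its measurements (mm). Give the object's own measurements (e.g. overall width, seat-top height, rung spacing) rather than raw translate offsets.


A table: top 766 mm (x) × 776 mm (y), 33 mm thick, upper face at z = 739 mm, on four round legs of 50 mm diameter, each leg's bounding box inset 42 mm from the nearest pair of top edges from z = 0 to the bottom of the top.


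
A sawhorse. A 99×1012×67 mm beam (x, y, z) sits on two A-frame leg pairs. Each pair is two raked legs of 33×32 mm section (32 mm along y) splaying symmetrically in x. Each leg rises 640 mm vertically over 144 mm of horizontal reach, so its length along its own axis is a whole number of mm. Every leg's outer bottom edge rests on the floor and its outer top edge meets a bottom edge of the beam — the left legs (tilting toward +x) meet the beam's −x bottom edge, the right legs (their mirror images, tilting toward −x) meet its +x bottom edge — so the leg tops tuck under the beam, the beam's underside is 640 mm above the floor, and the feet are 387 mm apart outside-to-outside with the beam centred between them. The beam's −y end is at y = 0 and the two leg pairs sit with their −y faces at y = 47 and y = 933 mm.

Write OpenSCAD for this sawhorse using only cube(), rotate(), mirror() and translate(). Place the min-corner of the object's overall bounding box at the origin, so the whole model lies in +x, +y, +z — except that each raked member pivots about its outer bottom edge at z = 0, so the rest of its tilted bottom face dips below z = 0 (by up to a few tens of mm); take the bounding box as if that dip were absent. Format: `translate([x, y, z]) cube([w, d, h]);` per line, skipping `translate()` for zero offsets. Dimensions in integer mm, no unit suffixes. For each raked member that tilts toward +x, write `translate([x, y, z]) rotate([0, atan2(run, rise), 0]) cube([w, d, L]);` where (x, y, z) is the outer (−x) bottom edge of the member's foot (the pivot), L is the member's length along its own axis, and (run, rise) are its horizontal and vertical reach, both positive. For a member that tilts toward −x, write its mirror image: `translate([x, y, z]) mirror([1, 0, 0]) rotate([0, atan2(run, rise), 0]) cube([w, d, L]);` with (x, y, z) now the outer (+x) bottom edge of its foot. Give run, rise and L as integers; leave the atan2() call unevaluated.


translate([144, 0, 640]) cube([99, 1012, 67]);
translate([0, 47, 0]) rotate([0, atan2(144, 640), 0]) cube([33, 32, 656]);
translate([387, 47, 0]) mirror([1, 0, 0]) rotate([0, atan2(144, 640), 0]) cube([33, 32, 656]);
translate([0, 933, 0]) rotate([0, atan2(144, 640), 0]) cube([33, 32, 656]);
translate([387, 933, 0]) mirror([1, 0, 0]) rotate([0, atan2(144, 640), 0]) cube([33, 32, 656]);


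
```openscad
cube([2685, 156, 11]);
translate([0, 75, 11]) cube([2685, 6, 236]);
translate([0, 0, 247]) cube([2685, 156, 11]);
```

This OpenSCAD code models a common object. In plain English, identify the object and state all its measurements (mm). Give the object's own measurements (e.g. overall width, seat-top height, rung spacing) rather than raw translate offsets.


An I-beam lying along x, 2685 mm long. Overall section height 258 mm. Two flanges 156 mm wide (y) and 11 mm thick, one on the floor and one at the top; a web 6 mm thick runs between them, centred on the flange width.


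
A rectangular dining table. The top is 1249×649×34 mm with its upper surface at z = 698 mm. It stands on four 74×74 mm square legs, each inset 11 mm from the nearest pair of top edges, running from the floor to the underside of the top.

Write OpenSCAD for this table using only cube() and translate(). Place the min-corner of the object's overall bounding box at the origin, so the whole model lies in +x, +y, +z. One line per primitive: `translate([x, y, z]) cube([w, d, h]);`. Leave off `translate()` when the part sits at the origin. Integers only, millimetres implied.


translate([0, 0, 664]) cube([1249, 649, 34]);
translate([11, 11, 0]) cube([74, 74, 664]);
translate([1164, 11, 0]) cube([74, 74, 664]);
translate([11, 564, 0]) cube([74, 74, 664]);
translate([1164, 564, 0]) cube([74, 74, 664]);


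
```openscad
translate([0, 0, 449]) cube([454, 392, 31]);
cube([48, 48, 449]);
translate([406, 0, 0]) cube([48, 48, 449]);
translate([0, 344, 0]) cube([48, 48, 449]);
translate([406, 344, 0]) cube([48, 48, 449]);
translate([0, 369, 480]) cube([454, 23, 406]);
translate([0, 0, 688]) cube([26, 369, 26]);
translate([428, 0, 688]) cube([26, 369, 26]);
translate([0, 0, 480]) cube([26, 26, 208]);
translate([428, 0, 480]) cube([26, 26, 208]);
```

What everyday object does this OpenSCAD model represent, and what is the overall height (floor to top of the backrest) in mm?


A chair. The overall height is 886 mm.

A slab on four corner posts with a tall panel at the back — a chair. The seat slab sits at z = 449 with thickness 31, and the 406 mm backrest starts at the seat top, so the overall height is 449 + 31 + 406 = 886 mm.


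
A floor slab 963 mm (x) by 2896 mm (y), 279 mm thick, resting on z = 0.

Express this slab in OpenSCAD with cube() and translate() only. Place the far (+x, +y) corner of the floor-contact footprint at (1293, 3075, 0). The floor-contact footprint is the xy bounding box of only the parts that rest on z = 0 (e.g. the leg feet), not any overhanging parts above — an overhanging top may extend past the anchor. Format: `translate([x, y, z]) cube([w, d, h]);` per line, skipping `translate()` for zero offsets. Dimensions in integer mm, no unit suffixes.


translate([330, 179, 0]) cube([963, 2896, 279]);


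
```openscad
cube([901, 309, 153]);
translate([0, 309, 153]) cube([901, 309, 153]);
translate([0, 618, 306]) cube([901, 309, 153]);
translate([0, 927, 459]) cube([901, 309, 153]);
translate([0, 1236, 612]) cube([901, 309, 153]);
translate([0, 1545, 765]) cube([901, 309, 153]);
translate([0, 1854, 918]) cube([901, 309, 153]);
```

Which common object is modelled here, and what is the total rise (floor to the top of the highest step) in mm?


A staircase. The total rise is 1071 mm.

7 identical blocks, each offset up and back from the previous — a staircase. Each step is 153 mm tall and there are 7 of them, so the total rise is 7 × 153 = 1071 mm.


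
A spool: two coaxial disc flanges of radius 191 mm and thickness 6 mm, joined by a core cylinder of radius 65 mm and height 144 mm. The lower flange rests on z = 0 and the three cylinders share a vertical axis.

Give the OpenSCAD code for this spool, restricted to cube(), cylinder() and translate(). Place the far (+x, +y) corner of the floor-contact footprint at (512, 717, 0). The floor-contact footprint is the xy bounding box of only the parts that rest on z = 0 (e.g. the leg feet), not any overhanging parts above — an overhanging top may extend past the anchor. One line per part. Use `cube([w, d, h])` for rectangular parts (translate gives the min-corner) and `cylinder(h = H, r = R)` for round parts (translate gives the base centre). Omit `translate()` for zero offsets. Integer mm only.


translate([321, 526, 0]) cylinder(h = 6, r = 191);
translate([321, 526, 6]) cylinder(h = 144, r = 65);
translate([321, 526, 150]) cylinder(h = 6, r = 191);


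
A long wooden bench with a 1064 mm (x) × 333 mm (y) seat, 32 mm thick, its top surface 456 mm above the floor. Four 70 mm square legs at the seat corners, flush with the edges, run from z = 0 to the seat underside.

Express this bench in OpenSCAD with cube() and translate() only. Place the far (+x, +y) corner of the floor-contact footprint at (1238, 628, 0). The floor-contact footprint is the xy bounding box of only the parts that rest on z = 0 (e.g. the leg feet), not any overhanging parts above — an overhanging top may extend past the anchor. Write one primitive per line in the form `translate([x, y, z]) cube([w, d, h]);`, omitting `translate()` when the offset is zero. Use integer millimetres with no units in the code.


// leg_h = 456 − 32 = 424
translate([174, 295, 424]) cube([1064, 333, 32]);
translate([174, 295, 0]) cube([70, 70, 424]);
translate([174, 558, 0]) cube([70, 70, 424]);
translate([1168, 295, 0]) cube([70, 70, 424]);
translate([1168, 558, 0]) cube([70, 70, 424]);


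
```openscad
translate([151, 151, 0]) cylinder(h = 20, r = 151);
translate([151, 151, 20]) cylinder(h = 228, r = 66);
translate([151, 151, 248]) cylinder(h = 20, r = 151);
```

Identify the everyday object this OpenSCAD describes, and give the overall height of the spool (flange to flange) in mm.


A spool. The overall height is 268 mm.

Three coaxial cylinders, large–small–large — a spool. Two 20 mm flanges and a 228 mm core give 20 + 228 + 20 = 268 mm.


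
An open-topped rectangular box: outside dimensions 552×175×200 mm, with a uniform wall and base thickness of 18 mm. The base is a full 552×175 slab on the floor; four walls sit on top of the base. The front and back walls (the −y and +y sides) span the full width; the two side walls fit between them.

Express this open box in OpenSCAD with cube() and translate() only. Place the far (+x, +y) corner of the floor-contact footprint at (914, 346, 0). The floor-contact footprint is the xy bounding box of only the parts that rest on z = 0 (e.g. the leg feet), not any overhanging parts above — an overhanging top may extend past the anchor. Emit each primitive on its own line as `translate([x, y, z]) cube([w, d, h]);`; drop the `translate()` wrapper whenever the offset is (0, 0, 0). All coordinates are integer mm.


translate([362, 171, 0]) cube([552, 175, 18]);
translate([362, 171, 18]) cube([552, 18, 182]);
translate([362, 328, 18]) cube([552, 18, 182]);
translate([362, 189, 18]) cube([18, 139, 182]);
translate([896, 189, 18]) cube([18, 139, 182]);


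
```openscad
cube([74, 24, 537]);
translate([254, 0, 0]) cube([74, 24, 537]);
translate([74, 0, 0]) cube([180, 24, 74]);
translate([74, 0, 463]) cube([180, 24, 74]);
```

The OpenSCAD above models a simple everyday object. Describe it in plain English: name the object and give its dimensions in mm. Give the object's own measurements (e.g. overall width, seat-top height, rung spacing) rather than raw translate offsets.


A rectangular picture frame lying in the x–z plane (depth along y). The opening is 180 mm wide (x) by 389 mm tall (z), surrounded by a border 74 mm wide on all four sides. The frame is 24 mm deep and is made of two full-height vertical stiles with two horizontal rails fitted between them.


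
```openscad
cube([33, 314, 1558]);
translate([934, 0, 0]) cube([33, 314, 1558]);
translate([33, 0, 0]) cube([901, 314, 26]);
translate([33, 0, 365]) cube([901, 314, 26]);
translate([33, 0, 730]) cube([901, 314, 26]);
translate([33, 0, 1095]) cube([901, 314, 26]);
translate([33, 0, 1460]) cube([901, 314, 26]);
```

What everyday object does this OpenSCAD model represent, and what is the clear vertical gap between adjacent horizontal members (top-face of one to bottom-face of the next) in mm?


A bookshelf. The clear shelf gap is 339 mm.

Two tall side panels with 5 horizontal boards between them — a bookshelf. The first two shelf undersides are at z = 0 and z = 365; with shelf thickness 26, the clear gap is 365 − 0 − 26 = 339 mm.


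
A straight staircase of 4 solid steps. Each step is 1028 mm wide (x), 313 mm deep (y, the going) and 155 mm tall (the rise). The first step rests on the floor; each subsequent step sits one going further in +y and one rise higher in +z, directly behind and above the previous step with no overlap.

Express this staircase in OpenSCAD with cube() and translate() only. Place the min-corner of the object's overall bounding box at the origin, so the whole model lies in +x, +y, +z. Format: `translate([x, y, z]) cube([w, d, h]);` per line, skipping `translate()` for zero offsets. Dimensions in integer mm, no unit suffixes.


cube([1028, 313, 155]);
translate([0, 313, 155]) cube([1028, 313, 155]);
translate([0, 626, 310]) cube([1028, 313, 155]);
translate([0, 939, 465]) cube([1028, 313, 155]);


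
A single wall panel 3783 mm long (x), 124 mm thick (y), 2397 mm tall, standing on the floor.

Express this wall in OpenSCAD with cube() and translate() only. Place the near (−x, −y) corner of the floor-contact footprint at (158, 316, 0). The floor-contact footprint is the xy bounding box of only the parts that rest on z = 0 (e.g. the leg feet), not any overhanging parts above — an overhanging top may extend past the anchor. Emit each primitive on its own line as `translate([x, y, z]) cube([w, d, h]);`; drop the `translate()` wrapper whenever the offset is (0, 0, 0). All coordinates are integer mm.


translate([158, 316, 0]) cube([3783, 124, 2397]);


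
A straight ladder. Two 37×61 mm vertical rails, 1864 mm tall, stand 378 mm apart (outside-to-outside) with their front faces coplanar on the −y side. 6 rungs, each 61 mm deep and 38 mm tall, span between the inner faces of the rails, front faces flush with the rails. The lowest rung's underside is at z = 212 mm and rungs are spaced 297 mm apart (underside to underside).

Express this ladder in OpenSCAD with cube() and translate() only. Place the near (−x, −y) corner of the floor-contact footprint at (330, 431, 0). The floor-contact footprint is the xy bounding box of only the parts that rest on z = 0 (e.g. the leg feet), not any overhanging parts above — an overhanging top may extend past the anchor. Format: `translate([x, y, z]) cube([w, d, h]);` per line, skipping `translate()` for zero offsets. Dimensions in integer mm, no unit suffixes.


translate([330, 431, 0]) cube([37, 61, 1864]);
translate([671, 431, 0]) cube([37, 61, 1864]);
translate([367, 431, 212]) cube([304, 61, 38]);
translate([367, 431, 509]) cube([304, 61, 38]);
translate([367, 431, 806]) cube([304, 61, 38]);
translate([367, 431, 1103]) cube([304, 61, 38]);
translate([367, 431, 1400]) cube([304, 61, 38]);
translate([367, 431, 1697]) cube([304, 61, 38]);
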